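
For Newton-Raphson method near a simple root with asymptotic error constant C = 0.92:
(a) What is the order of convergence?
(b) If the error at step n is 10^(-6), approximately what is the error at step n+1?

(a) Newton-Raphson has quadratic (order 2) convergence near simple roots.
    This means |e_{n+1}| ≈ C|e_n|².

(b) With |e_n| = 10^(-6) and C = 0.92:
    |e_{n+1}| ≈ 0.92 × (10^(-6))² = 0.92 × 10^(-12)

(a) 2 (quadratic); (b) |e_{n+1}| ≈ 9.200e-13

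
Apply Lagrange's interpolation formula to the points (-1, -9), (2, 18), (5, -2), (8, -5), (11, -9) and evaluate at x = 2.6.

Lagrange interpolation formula:
P(x) = Σ yᵢ × Lᵢ(x)
where Lᵢ(x) = Π_{j≠i} (x - xⱼ)/(xᵢ - xⱼ)

L_0(2.6) = (2.6 - 2)/(-1 - 2) × (2.6 - 5)/(-1 - 5) × (2.6 - 8)/(-1 - 8) × (2.6 - 11)/(-1 - 11) = -0.033600
L_1(2.6) = (2.6 - (-1))/(2 - (-1)) × (2.6 - 5)/(2 - 5) × (2.6 - 8)/(2 - 8) × (2.6 - 11)/(2 - 11) = 0.806400
L_2(2.6) = (2.6 - (-1))/(5 - (-1)) × (2.6 - 2)/(5 - 2) × (2.6 - 8)/(5 - 8) × (2.6 - 11)/(5 - 11) = 0.302400
L_3(2.6) = (2.6 - (-1))/(8 - (-1)) × (2.6 - 2)/(8 - 2) × (2.6 - 5)/(8 - 5) × (2.6 - 11)/(8 - 11) = -0.089600
L_4(2.6) = (2.6 - (-1))/(11 - (-1)) × (2.6 - 2)/(11 - 2) × (2.6 - 5)/(11 - 5) × (2.6 - 8)/(11 - 8) = 0.014400

P(2.6) = (-9)×L_0(2.6) + 18×L_1(2.6) + (-2)×L_2(2.6) + (-5)×L_3(2.6) + (-9)×L_4(2.6)
P(2.6) = 14.531200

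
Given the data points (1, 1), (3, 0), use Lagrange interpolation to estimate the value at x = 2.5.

Lagrange interpolation formula:
P(x) = Σ yᵢ × Lᵢ(x)
where Lᵢ(x) = Π_{j≠i} (x - xⱼ)/(xᵢ - xⱼ)

L_0(2.5) = (2.5 - 3)/(1 - 3) = 0.250000
L_1(2.5) = (2.5 - 1)/(3 - 1) = 0.750000

P(2.5) = 1×L_0(2.5) + 0×L_1(2.5)
P(2.5) = 0.250000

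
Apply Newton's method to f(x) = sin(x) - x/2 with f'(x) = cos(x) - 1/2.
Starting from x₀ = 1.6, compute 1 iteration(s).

f(x) = sin(x) - x/2
f'(x) = cos(x) - 1/2
x₀ = 1.6

Newton-Raphson formula: x_{n+1} = x_n - f(x_n)/f'(x_n)

Iteration 1:
  f(1.600000) = 0.199574
  f'(1.600000) = -0.529200
  x_1 = 1.600000 - 0.199574/(-0.529200) = 1.977124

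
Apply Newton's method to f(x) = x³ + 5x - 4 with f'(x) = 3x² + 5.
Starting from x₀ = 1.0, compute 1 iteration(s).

f(x) = x³ + 5x - 4
f'(x) = 3x² + 5
x₀ = 1.0

Newton-Raphson formula: x_{n+1} = x_n - f(x_n)/f'(x_n)

Iteration 1:
  f(1.000000) = 2.000000
  f'(1.000000) = 8.000000
  x_1 = 1.000000 - 2.000000/8.000000 = 0.750000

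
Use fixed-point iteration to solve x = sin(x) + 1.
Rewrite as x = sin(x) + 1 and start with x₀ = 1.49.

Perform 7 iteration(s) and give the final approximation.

Equation: x = sin(x) + 1
Fixed-point form: x = sin(x) + 1
x₀ = 1.49

x_1 = g(1.490000) = 1.996738
x_2 = g(1.996738) = 1.910650
x_3 = g(1.910650) = 1.942803
x_4 = g(1.942803) = 1.931600
x_5 = g(1.931600) = 1.935614
x_6 = g(1.935614) = 1.934189
x_7 = g(1.934189) = 1.934696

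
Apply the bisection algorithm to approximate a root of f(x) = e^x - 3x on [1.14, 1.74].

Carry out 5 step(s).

f(x) = e^x - 3x
Initial interval: [1.14, 1.74]

Iteration 1:
  c_1 = (1.140000 + 1.740000)/2 = 1.440000
  f(c_1) = f(1.440000) = -0.099304
  f(a) × f(c) ≥ 0, new interval: [1.440000, 1.740000]
Iteration 2:
  c_2 = (1.440000 + 1.740000)/2 = 1.590000
  f(c_2) = f(1.590000) = 0.133749
  f(a) × f(c) < 0, new interval: [1.440000, 1.590000]
Iteration 3:
  c_3 = (1.440000 + 1.590000)/2 = 1.515000
  f(c_3) = f(1.515000) = 0.004421
  f(a) × f(c) < 0, new interval: [1.440000, 1.515000]
Iteration 4:
  c_4 = (1.440000 + 1.515000)/2 = 1.477500
  f(c_4) = f(1.477500) = -0.050523
  f(a) × f(c) ≥ 0, new interval: [1.477500, 1.515000]
Iteration 5:
  c_5 = (1.477500 + 1.515000)/2 = 1.496250
  f(c_5) = f(1.496250) = -0.023836
  f(a) × f(c) ≥ 0, new interval: [1.496250, 1.515000]

After 5 iteration(s), the approximation is c_5 = 1.496250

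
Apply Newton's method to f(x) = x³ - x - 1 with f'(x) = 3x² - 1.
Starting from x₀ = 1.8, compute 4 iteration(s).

f(x) = x³ - x - 1
f'(x) = 3x² - 1
x₀ = 1.8

Newton-Raphson formula: x_{n+1} = x_n - f(x_n)/f'(x_n)

Iteration 1:
  f(1.800000) = 3.032000
  f'(1.800000) = 8.720000
  x_1 = 1.800000 - 3.032000/8.720000 = 1.452294
Iteration 2:
  f(1.452294) = 0.610821
  f'(1.452294) = 5.327470
  x_2 = 1.452294 - 0.610821/5.327470 = 1.337639
Iteration 3:
  f(1.337639) = 0.055767
  f'(1.337639) = 4.367831
  x_3 = 1.337639 - 0.055767/4.367831 = 1.324871
Iteration 4:
  f(1.324871) = 0.000652
  f'(1.324871) = 4.265848
  x_4 = 1.324871 - 0.000652/4.265848 = 1.324718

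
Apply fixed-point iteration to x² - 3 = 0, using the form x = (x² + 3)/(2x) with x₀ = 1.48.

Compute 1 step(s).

Equation: x² - 3 = 0
Fixed-point form: x = (x² + 3)/(2x)
x₀ = 1.48

x_1 = g(1.480000) = 1.753514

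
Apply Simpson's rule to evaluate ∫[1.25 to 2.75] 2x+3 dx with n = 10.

f(x) = 2x+3
a = 1.25, b = 2.75, n = 10
h = (b - a)/n = 0.150000

Simpson's rule: (h/3)[f(x₀) + 4f(x₁) + 2f(x₂) + ... + f(xₙ)]

x_0 = 1.2500, f(x_0) = 5.500000, coefficient = 1
x_1 = 1.4000, f(x_1) = 5.800000, coefficient = 4
x_2 = 1.5500, f(x_2) = 6.100000, coefficient = 2
x_3 = 1.7000, f(x_3) = 6.400000, coefficient = 4
x_4 = 1.8500, f(x_4) = 6.700000, coefficient = 2
x_5 = 2.0000, f(x_5) = 7.000000, coefficient = 4
x_6 = 2.1500, f(x_6) = 7.300000, coefficient = 2
x_7 = 2.3000, f(x_7) = 7.600000, coefficient = 4
x_8 = 2.4500, f(x_8) = 7.900000, coefficient = 2
x_9 = 2.6000, f(x_9) = 8.200000, coefficient = 4
x_10 = 2.7500, f(x_10) = 8.500000, coefficient = 1

I ≈ (0.150000/3) × 210.000000 = 10.500000
Exact value: 10.500000
Error: 0.000000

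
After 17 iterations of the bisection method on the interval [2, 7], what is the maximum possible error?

Bisection error bound: |error| ≤ (b-a)/2^n
|error| ≤ (7 - 2)/2^17 = 5/2^17
|error| ≤ 0.0000381470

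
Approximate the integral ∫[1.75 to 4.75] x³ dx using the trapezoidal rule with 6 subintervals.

f(x) = x³
a = 1.75, b = 4.75, n = 6
h = (b - a)/n = 0.500000

Trapezoidal rule: (h/2)[f(x₀) + 2f(x₁) + 2f(x₂) + ... + f(xₙ)]

x_0 = 1.7500, f(x_0) = 5.359375, coefficient = 1
x_1 = 2.2500, f(x_1) = 11.390625, coefficient = 2
x_2 = 2.7500, f(x_2) = 20.796875, coefficient = 2
x_3 = 3.2500, f(x_3) = 34.328125, coefficient = 2
x_4 = 3.7500, f(x_4) = 52.734375, coefficient = 2
x_5 = 4.2500, f(x_5) = 76.765625, coefficient = 2
x_6 = 4.7500, f(x_6) = 107.171875, coefficient = 1

I ≈ (0.500000/2) × 504.562500 = 126.140625
Exact value: 124.921875
Error: 1.218750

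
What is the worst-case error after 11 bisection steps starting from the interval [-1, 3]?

Bisection error bound: |error| ≤ (b-a)/2^n
|error| ≤ (3 - (-1))/2^11 = 4/2^11
|error| ≤ 0.0019531250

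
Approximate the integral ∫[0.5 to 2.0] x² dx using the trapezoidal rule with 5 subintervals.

f(x) = x²
a = 0.5, b = 2.0, n = 5
h = (b - a)/n = 0.300000

Trapezoidal rule: (h/2)[f(x₀) + 2f(x₁) + 2f(x₂) + ... + f(xₙ)]

x_0 = 0.5000, f(x_0) = 0.250000, coefficient = 1
x_1 = 0.8000, f(x_1) = 0.640000, coefficient = 2
x_2 = 1.1000, f(x_2) = 1.210000, coefficient = 2
x_3 = 1.4000, f(x_3) = 1.960000, coefficient = 2
x_4 = 1.7000, f(x_4) = 2.890000, coefficient = 2
x_5 = 2.0000, f(x_5) = 4.000000, coefficient = 1

I ≈ (0.300000/2) × 17.650000 = 2.647500
Exact value: 2.625000
Error: 0.022500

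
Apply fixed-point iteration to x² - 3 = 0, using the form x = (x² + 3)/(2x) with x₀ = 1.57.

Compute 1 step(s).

Equation: x² - 3 = 0
Fixed-point form: x = (x² + 3)/(2x)
x₀ = 1.57

x_1 = g(1.570000) = 1.740414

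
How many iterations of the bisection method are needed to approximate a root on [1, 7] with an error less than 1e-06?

We need (b-a)/2^n ≤ 1e-06
(7 - 1)/2^n ≤ 1e-06
6/2^n ≤ 1e-06
2^n ≥ 6000000
n ≥ log₂(6000000) = 22.52
n ≥ 23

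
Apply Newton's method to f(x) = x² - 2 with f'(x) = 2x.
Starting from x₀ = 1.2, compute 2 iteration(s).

f(x) = x² - 2
f'(x) = 2x
x₀ = 1.2

Newton-Raphson formula: x_{n+1} = x_n - f(x_n)/f'(x_n)

Iteration 1:
  f(1.200000) = -0.560000
  f'(1.200000) = 2.400000
  x_1 = 1.200000 - (-0.560000)/2.400000 = 1.433333
Iteration 2:
  f(1.433333) = 0.054444
  f'(1.433333) = 2.866667
  x_2 = 1.433333 - 0.054444/2.866667 = 1.414341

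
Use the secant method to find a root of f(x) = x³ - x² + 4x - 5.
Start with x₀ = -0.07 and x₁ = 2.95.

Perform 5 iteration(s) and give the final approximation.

f(x) = x³ - x² + 4x - 5
x₀ = -0.07, x₁ = 2.95

Secant formula: x_{n+1} = x_n - f(x_n)(x_n - x_{n-1})/(f(x_n) - f(x_{n-1}))

Iteration 1:
  f(-0.070000) = -5.285243
  f(2.950000) = 23.769875
  x_2 = 2.950000 - 23.769875×(2.950000 - (-0.070000))/(23.769875 - (-5.285243))
       = 0.479350
Iteration 2:
  f(2.950000) = 23.769875
  f(0.479350) = -3.202232
  x_3 = 0.479350 - (-3.202232)×(0.479350 - 2.950000)/(-3.202232 - 23.769875)
       = 0.772675
Iteration 3:
  f(0.479350) = -3.202232
  f(0.772675) = -2.045018
  x_4 = 0.772675 - (-2.045018)×(0.772675 - 0.479350)/(-2.045018 - (-3.202232))
       = 1.291036
Iteration 4:
  f(0.772675) = -2.045018
  f(1.291036) = 0.649238
  x_5 = 1.291036 - 0.649238×(1.291036 - 0.772675)/(0.649238 - (-2.045018))
       = 1.166126
Iteration 5:
  f(1.291036) = 0.649238
  f(1.166126) = -0.109588
  x_6 = 1.166126 - (-0.109588)×(1.166126 - 1.291036)/(-0.109588 - 0.649238)
       = 1.184166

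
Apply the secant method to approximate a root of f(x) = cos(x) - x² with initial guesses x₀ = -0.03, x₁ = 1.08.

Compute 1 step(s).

f(x) = cos(x) - x²
x₀ = -0.03, x₁ = 1.08

Secant formula: x_{n+1} = x_n - f(x_n)(x_n - x_{n-1})/(f(x_n) - f(x_{n-1}))

Iteration 1:
  f(-0.030000) = 0.998650
  f(1.080000) = -0.695072
  x_2 = 1.080000 - (-0.695072)×(1.080000 - (-0.030000))/(-0.695072 - 0.998650)
       = 0.624477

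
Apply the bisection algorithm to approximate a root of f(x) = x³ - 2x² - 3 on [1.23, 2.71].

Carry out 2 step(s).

f(x) = x³ - 2x² - 3
Initial interval: [1.23, 2.71]

Iteration 1:
  c_1 = (1.230000 + 2.710000)/2 = 1.970000
  f(c_1) = f(1.970000) = -3.116427
  f(a) × f(c) ≥ 0, new interval: [1.970000, 2.710000]
Iteration 2:
  c_2 = (1.970000 + 2.710000)/2 = 2.340000
  f(c_2) = f(2.340000) = -1.138296
  f(a) × f(c) ≥ 0, new interval: [2.340000, 2.710000]

After 2 iteration(s), the approximation is c_2 = 2.340000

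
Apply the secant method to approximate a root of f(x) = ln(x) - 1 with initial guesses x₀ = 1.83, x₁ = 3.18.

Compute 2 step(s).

f(x) = ln(x) - 1
x₀ = 1.83, x₁ = 3.18

Secant formula: x_{n+1} = x_n - f(x_n)(x_n - x_{n-1})/(f(x_n) - f(x_{n-1}))

Iteration 1:
  f(1.830000) = -0.395684
  f(3.180000) = 0.156881
  x_2 = 3.180000 - 0.156881×(3.180000 - 1.830000)/(0.156881 - (-0.395684))
       = 2.796716
Iteration 2:
  f(3.180000) = 0.156881
  f(2.796716) = 0.028446
  x_3 = 2.796716 - 0.028446×(2.796716 - 3.180000)/(0.028446 - 0.156881)
       = 2.711826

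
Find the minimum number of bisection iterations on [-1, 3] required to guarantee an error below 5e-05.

We need (b-a)/2^n ≤ 5e-05
(3 - (-1))/2^n ≤ 5e-05
4/2^n ≤ 5e-05
2^n ≥ 80000
n ≥ log₂(80000) = 16.29
n ≥ 17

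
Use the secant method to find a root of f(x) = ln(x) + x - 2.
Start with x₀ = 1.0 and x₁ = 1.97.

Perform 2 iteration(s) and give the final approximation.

f(x) = ln(x) + x - 2
x₀ = 1.0, x₁ = 1.97

Secant formula: x_{n+1} = x_n - f(x_n)(x_n - x_{n-1})/(f(x_n) - f(x_{n-1}))

Iteration 1:
  f(1.000000) = -1.000000
  f(1.970000) = 0.648034
  x_2 = 1.970000 - 0.648034×(1.970000 - 1.000000)/(0.648034 - (-1.000000))
       = 1.588580
Iteration 2:
  f(1.970000) = 0.648034
  f(1.588580) = 0.051421
  x_3 = 1.588580 - 0.051421×(1.588580 - 1.970000)/(0.051421 - 0.648034)
       = 1.555706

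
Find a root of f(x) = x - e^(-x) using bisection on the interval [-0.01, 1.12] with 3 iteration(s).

f(x) = x - e^(-x)
Initial interval: [-0.01, 1.12]

Iteration 1:
  c_1 = (-0.010000 + 1.120000)/2 = 0.555000
  f(c_1) = f(0.555000) = -0.019072
  f(a) × f(c) ≥ 0, new interval: [0.555000, 1.120000]
Iteration 2:
  c_2 = (0.555000 + 1.120000)/2 = 0.837500
  f(c_2) = f(0.837500) = 0.404709
  f(a) × f(c) < 0, new interval: [0.555000, 0.837500]
Iteration 3:
  c_3 = (0.555000 + 0.837500)/2 = 0.696250
  f(c_3) = f(0.696250) = 0.197799
  f(a) × f(c) < 0, new interval: [0.555000, 0.696250]

After 3 iteration(s), the approximation is c_3 = 0.696250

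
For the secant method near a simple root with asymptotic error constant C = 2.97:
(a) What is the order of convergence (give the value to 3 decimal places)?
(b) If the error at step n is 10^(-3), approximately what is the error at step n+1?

(a) Secant method has superlinear convergence with order φ = (1+√5)/2 ≈ 1.618.
    This means |e_{n+1}| ≈ C|e_n|^1.618.

(b) With |e_n| = 10^(-3) and C = 2.97:
    |e_{n+1}| ≈ 2.97 × (10^(-3))^1.618 = 2.97 × 10^(-4.85)

(a) ≈ 1.618 (golden ratio); (b) |e_{n+1}| ≈ 4.156e-05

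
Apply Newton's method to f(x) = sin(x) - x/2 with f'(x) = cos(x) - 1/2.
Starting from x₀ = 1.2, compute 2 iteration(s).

f(x) = sin(x) - x/2
f'(x) = cos(x) - 1/2
x₀ = 1.2

Newton-Raphson formula: x_{n+1} = x_n - f(x_n)/f'(x_n)

Iteration 1:
  f(1.200000) = 0.332039
  f'(1.200000) = -0.137642
  x_1 = 1.200000 - 0.332039/(-0.137642) = 3.612334
Iteration 2:
  f(3.612334) = -2.259714
  f'(3.612334) = -1.391232
  x_2 = 3.612334 - (-2.259714)/(-1.391232) = 1.988080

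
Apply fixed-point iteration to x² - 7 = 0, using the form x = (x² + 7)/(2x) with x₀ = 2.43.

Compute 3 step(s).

Equation: x² - 7 = 0
Fixed-point form: x = (x² + 7)/(2x)
x₀ = 2.43

x_1 = g(2.430000) = 2.655329
x_2 = g(2.655329) = 2.645769
x_3 = g(2.645769) = 2.645751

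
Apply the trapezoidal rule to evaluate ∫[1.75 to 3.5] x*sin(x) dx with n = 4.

f(x) = x*sin(x)
a = 1.75, b = 3.5, n = 4
h = (b - a)/n = 0.437500

Trapezoidal rule: (h/2)[f(x₀) + 2f(x₁) + 2f(x₂) + ... + f(xₙ)]

x_0 = 1.7500, f(x_0) = 1.721975, coefficient = 1
x_1 = 2.1875, f(x_1) = 1.784539, coefficient = 2
x_2 = 2.6250, f(x_2) = 1.296541, coefficient = 2
x_3 = 3.0625, f(x_3) = 0.241969, coefficient = 2
x_4 = 3.5000, f(x_4) = -1.227741, coefficient = 1

I ≈ (0.437500/2) × 7.140332 = 1.561948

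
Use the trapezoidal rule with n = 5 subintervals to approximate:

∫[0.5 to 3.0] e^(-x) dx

f(x) = e^(-x)
a = 0.5, b = 3.0, n = 5
h = (b - a)/n = 0.500000

Trapezoidal rule: (h/2)[f(x₀) + 2f(x₁) + 2f(x₂) + ... + f(xₙ)]

x_0 = 0.5000, f(x_0) = 0.606531, coefficient = 1
x_1 = 1.0000, f(x_1) = 0.367879, coefficient = 2
x_2 = 1.5000, f(x_2) = 0.223130, coefficient = 2
x_3 = 2.0000, f(x_3) = 0.135335, coefficient = 2
x_4 = 2.5000, f(x_4) = 0.082085, coefficient = 2
x_5 = 3.0000, f(x_5) = 0.049787, coefficient = 1

I ≈ (0.500000/2) × 2.273177 = 0.568294
Exact value: 0.556744
Error: 0.011551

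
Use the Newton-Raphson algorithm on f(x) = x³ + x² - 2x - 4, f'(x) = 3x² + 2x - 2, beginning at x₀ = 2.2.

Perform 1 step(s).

f(x) = x³ + x² - 2x - 4
f'(x) = 3x² + 2x - 2
x₀ = 2.2

Newton-Raphson formula: x_{n+1} = x_n - f(x_n)/f'(x_n)

Iteration 1:
  f(2.200000) = 7.088000
  f'(2.200000) = 16.920000
  x_1 = 2.200000 - 7.088000/16.920000 = 1.781087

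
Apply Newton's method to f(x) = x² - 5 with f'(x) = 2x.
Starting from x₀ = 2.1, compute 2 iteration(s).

f(x) = x² - 5
f'(x) = 2x
x₀ = 2.1

Newton-Raphson formula: x_{n+1} = x_n - f(x_n)/f'(x_n)

Iteration 1:
  f(2.100000) = -0.590000
  f'(2.100000) = 4.200000
  x_1 = 2.100000 - (-0.590000)/4.200000 = 2.240476
Iteration 2:
  f(2.240476) = 0.019734
  f'(2.240476) = 4.480952
  x_2 = 2.240476 - 0.019734/4.480952 = 2.236072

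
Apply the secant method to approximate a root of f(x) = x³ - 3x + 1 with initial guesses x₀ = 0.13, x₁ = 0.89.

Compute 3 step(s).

f(x) = x³ - 3x + 1
x₀ = 0.13, x₁ = 0.89

Secant formula: x_{n+1} = x_n - f(x_n)(x_n - x_{n-1})/(f(x_n) - f(x_{n-1}))

Iteration 1:
  f(0.130000) = 0.612197
  f(0.890000) = -0.965031
  x_2 = 0.890000 - (-0.965031)×(0.890000 - 0.130000)/(-0.965031 - 0.612197)
       = 0.424992
Iteration 2:
  f(0.890000) = -0.965031
  f(0.424992) = -0.198215
  x_3 = 0.424992 - (-0.198215)×(0.424992 - 0.890000)/(-0.198215 - (-0.965031))
       = 0.304792
Iteration 3:
  f(0.424992) = -0.198215
  f(0.304792) = 0.113939
  x_4 = 0.304792 - 0.113939×(0.304792 - 0.424992)/(0.113939 - (-0.198215))
       = 0.348666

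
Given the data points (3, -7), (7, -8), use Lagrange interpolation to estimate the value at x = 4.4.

Lagrange interpolation formula:
P(x) = Σ yᵢ × Lᵢ(x)
where Lᵢ(x) = Π_{j≠i} (x - xⱼ)/(xᵢ - xⱼ)

L_0(4.4) = (4.4 - 7)/(3 - 7) = 0.650000
L_1(4.4) = (4.4 - 3)/(7 - 3) = 0.350000

P(4.4) = (-7)×L_0(4.4) + (-8)×L_1(4.4)
P(4.4) = -7.350000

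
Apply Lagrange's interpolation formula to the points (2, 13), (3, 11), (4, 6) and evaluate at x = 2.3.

Lagrange interpolation formula:
P(x) = Σ yᵢ × Lᵢ(x)
where Lᵢ(x) = Π_{j≠i} (x - xⱼ)/(xᵢ - xⱼ)

L_0(2.3) = (2.3 - 3)/(2 - 3) × (2.3 - 4)/(2 - 4) = 0.595000
L_1(2.3) = (2.3 - 2)/(3 - 2) × (2.3 - 4)/(3 - 4) = 0.510000
L_2(2.3) = (2.3 - 2)/(4 - 2) × (2.3 - 3)/(4 - 3) = -0.105000

P(2.3) = 13×L_0(2.3) + 11×L_1(2.3) + 6×L_2(2.3)
P(2.3) = 12.715000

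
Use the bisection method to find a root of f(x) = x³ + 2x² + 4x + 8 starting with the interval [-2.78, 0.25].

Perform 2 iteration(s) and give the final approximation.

f(x) = x³ + 2x² + 4x + 8
Initial interval: [-2.78, 0.25]

Iteration 1:
  c_1 = (-2.780000 + 0.250000)/2 = -1.265000
  f(c_1) = f(-1.265000) = 4.116165
  f(a) × f(c) < 0, new interval: [-2.780000, -1.265000]
Iteration 2:
  c_2 = (-2.780000 + (-1.265000))/2 = -2.022500
  f(c_2) = f(-2.022500) = -0.182036
  f(a) × f(c) ≥ 0, new interval: [-2.022500, -1.265000]

After 2 iteration(s), the approximation is c_2 = -2.022500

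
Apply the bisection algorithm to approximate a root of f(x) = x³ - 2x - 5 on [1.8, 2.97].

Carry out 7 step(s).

f(x) = x³ - 2x - 5
Initial interval: [1.8, 2.97]

Iteration 1:
  c_1 = (1.800000 + 2.970000)/2 = 2.385000
  f(c_1) = f(2.385000) = 3.796417
  f(a) × f(c) < 0, new interval: [1.800000, 2.385000]
Iteration 2:
  c_2 = (1.800000 + 2.385000)/2 = 2.092500
  f(c_2) = f(2.092500) = -0.022871
  f(a) × f(c) ≥ 0, new interval: [2.092500, 2.385000]
Iteration 3:
  c_3 = (2.092500 + 2.385000)/2 = 2.238750
  f(c_3) = f(2.238750) = 1.743118
  f(a) × f(c) < 0, new interval: [2.092500, 2.238750]
Iteration 4:
  c_4 = (2.092500 + 2.238750)/2 = 2.165625
  f(c_4) = f(2.165625) = 0.825383
  f(a) × f(c) < 0, new interval: [2.092500, 2.165625]
Iteration 5:
  c_5 = (2.092500 + 2.165625)/2 = 2.129063
  f(c_5) = f(2.129063) = 0.392718
  f(a) × f(c) < 0, new interval: [2.092500, 2.129063]
Iteration 6:
  c_6 = (2.092500 + 2.129063)/2 = 2.110781
  f(c_6) = f(2.110781) = 0.182807
  f(a) × f(c) < 0, new interval: [2.092500, 2.110781]
Iteration 7:
  c_7 = (2.092500 + 2.110781)/2 = 2.101641
  f(c_7) = f(2.101641) = 0.079441
  f(a) × f(c) < 0, new interval: [2.092500, 2.101641]

After 7 iteration(s), the approximation is c_7 = 2.101641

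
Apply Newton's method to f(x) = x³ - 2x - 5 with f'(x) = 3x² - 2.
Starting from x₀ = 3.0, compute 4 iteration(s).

f(x) = x³ - 2x - 5
f'(x) = 3x² - 2
x₀ = 3.0

Newton-Raphson formula: x_{n+1} = x_n - f(x_n)/f'(x_n)

Iteration 1:
  f(3.000000) = 16.000000
  f'(3.000000) = 25.000000
  x_1 = 3.000000 - 16.000000/25.000000 = 2.360000
Iteration 2:
  f(2.360000) = 3.424256
  f'(2.360000) = 14.708800
  x_2 = 2.360000 - 3.424256/14.708800 = 2.127197
Iteration 3:
  f(2.127197) = 0.371100
  f'(2.127197) = 11.574898
  x_3 = 2.127197 - 0.371100/11.574898 = 2.095136
Iteration 4:
  f(2.095136) = 0.006527
  f'(2.095136) = 11.168785
  x_4 = 2.095136 - 0.006527/11.168785 = 2.094552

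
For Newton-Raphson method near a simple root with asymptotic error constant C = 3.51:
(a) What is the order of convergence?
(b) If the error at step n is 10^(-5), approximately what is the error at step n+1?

(a) Newton-Raphson has quadratic (order 2) convergence near simple roots.
    This means |e_{n+1}| ≈ C|e_n|².

(b) With |e_n| = 10^(-5) and C = 3.51:
    |e_{n+1}| ≈ 3.51 × (10^(-5))² = 3.51 × 10^(-10)

(a) 2 (quadratic); (b) |e_{n+1}| ≈ 3.510e-10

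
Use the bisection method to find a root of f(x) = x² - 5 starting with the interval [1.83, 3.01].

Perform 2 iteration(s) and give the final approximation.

f(x) = x² - 5
Initial interval: [1.83, 3.01]

Iteration 1:
  c_1 = (1.830000 + 3.010000)/2 = 2.420000
  f(c_1) = f(2.420000) = 0.856400
  f(a) × f(c) < 0, new interval: [1.830000, 2.420000]
Iteration 2:
  c_2 = (1.830000 + 2.420000)/2 = 2.125000
  f(c_2) = f(2.125000) = -0.484375
  f(a) × f(c) ≥ 0, new interval: [2.125000, 2.420000]

After 2 iteration(s), the approximation is c_2 = 2.125000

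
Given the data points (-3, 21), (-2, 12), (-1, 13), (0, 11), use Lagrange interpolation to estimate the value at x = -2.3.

Lagrange interpolation formula:
P(x) = Σ yᵢ × Lᵢ(x)
where Lᵢ(x) = Π_{j≠i} (x - xⱼ)/(xᵢ - xⱼ)

L_0(-2.3) = (-2.3 - (-2))/(-3 - (-2)) × (-2.3 - (-1))/(-3 - (-1)) × (-2.3 - 0)/(-3 - 0) = 0.149500
L_1(-2.3) = (-2.3 - (-3))/(-2 - (-3)) × (-2.3 - (-1))/(-2 - (-1)) × (-2.3 - 0)/(-2 - 0) = 1.046500
L_2(-2.3) = (-2.3 - (-3))/(-1 - (-3)) × (-2.3 - (-2))/(-1 - (-2)) × (-2.3 - 0)/(-1 - 0) = -0.241500
L_3(-2.3) = (-2.3 - (-3))/(0 - (-3)) × (-2.3 - (-2))/(0 - (-2)) × (-2.3 - (-1))/(0 - (-1)) = 0.045500

P(-2.3) = 21×L_0(-2.3) + 12×L_1(-2.3) + 13×L_2(-2.3) + 11×L_3(-2.3)
P(-2.3) = 13.058500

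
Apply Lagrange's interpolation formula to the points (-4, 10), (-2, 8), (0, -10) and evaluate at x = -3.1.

Lagrange interpolation formula:
P(x) = Σ yᵢ × Lᵢ(x)
where Lᵢ(x) = Π_{j≠i} (x - xⱼ)/(xᵢ - xⱼ)

L_0(-3.1) = (-3.1 - (-2))/(-4 - (-2)) × (-3.1 - 0)/(-4 - 0) = 0.426250
L_1(-3.1) = (-3.1 - (-4))/(-2 - (-4)) × (-3.1 - 0)/(-2 - 0) = 0.697500
L_2(-3.1) = (-3.1 - (-4))/(0 - (-4)) × (-3.1 - (-2))/(0 - (-2)) = -0.123750

P(-3.1) = 10×L_0(-3.1) + 8×L_1(-3.1) + (-10)×L_2(-3.1)
P(-3.1) = 11.080000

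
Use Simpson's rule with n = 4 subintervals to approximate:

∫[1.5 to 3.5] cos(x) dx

f(x) = cos(x)
a = 1.5, b = 3.5, n = 4
h = (b - a)/n = 0.500000

Simpson's rule: (h/3)[f(x₀) + 4f(x₁) + 2f(x₂) + ... + f(xₙ)]

x_0 = 1.5000, f(x_0) = 0.070737, coefficient = 1
x_1 = 2.0000, f(x_1) = -0.416147, coefficient = 4
x_2 = 2.5000, f(x_2) = -0.801144, coefficient = 2
x_3 = 3.0000, f(x_3) = -0.989992, coefficient = 4
x_4 = 3.5000, f(x_4) = -0.936457, coefficient = 1

I ≈ (0.500000/3) × -8.092564 = -1.348761
Exact value: -1.348278
Error: 0.000482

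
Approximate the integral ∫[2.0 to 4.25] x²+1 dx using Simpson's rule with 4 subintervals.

f(x) = x²+1
a = 2.0, b = 4.25, n = 4
h = (b - a)/n = 0.562500

Simpson's rule: (h/3)[f(x₀) + 4f(x₁) + 2f(x₂) + ... + f(xₙ)]

x_0 = 2.0000, f(x_0) = 5.000000, coefficient = 1
x_1 = 2.5625, f(x_1) = 7.566406, coefficient = 4
x_2 = 3.1250, f(x_2) = 10.765625, coefficient = 2
x_3 = 3.6875, f(x_3) = 14.597656, coefficient = 4
x_4 = 4.2500, f(x_4) = 19.062500, coefficient = 1

I ≈ (0.562500/3) × 134.250000 = 25.171875
Exact value: 25.171875
Error: 0.000000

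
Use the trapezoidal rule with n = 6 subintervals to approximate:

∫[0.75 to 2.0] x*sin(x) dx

f(x) = x*sin(x)
a = 0.75, b = 2.0, n = 6
h = (b - a)/n = 0.208333

Trapezoidal rule: (h/2)[f(x₀) + 2f(x₁) + 2f(x₂) + ... + f(xₙ)]

x_0 = 0.7500, f(x_0) = 0.511229, coefficient = 1
x_1 = 0.9583, f(x_1) = 0.784141, coefficient = 2
x_2 = 1.1667, f(x_2) = 1.072686, coefficient = 2
x_3 = 1.3750, f(x_3) = 1.348728, coefficient = 2
x_4 = 1.5833, f(x_4) = 1.583209, coefficient = 2
x_5 = 1.7917, f(x_5) = 1.748142, coefficient = 2
x_6 = 2.0000, f(x_6) = 1.818595, coefficient = 1

I ≈ (0.208333/2) × 15.403636 = 1.604545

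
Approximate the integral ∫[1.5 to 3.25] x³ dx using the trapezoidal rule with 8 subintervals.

f(x) = x³
a = 1.5, b = 3.25, n = 8
h = (b - a)/n = 0.218750

Trapezoidal rule: (h/2)[f(x₀) + 2f(x₁) + 2f(x₂) + ... + f(xₙ)]

x_0 = 1.5000, f(x_0) = 3.375000, coefficient = 1
x_1 = 1.7188, f(x_1) = 5.077362, coefficient = 2
x_2 = 1.9375, f(x_2) = 7.273193, coefficient = 2
x_3 = 2.1562, f(x_3) = 10.025299, coefficient = 2
x_4 = 2.3750, f(x_4) = 13.396484, coefficient = 2
x_5 = 2.5938, f(x_5) = 17.449554, coefficient = 2
x_6 = 2.8125, f(x_6) = 22.247314, coefficient = 2
x_7 = 3.0312, f(x_7) = 27.852570, coefficient = 2
x_8 = 3.2500, f(x_8) = 34.328125, coefficient = 1

I ≈ (0.218750/2) × 244.346680 = 26.725418
Exact value: 26.625977
Error: 0.099442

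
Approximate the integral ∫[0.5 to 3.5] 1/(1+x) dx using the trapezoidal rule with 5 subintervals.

f(x) = 1/(1+x)
a = 0.5, b = 3.5, n = 5
h = (b - a)/n = 0.600000

Trapezoidal rule: (h/2)[f(x₀) + 2f(x₁) + 2f(x₂) + ... + f(xₙ)]

x_0 = 0.5000, f(x_0) = 0.666667, coefficient = 1
x_1 = 1.1000, f(x_1) = 0.476190, coefficient = 2
x_2 = 1.7000, f(x_2) = 0.370370, coefficient = 2
x_3 = 2.3000, f(x_3) = 0.303030, coefficient = 2
x_4 = 2.9000, f(x_4) = 0.256410, coefficient = 2
x_5 = 3.5000, f(x_5) = 0.222222, coefficient = 1

I ≈ (0.600000/2) × 3.700892 = 1.110268
Exact value: 1.098612
Error: 0.011655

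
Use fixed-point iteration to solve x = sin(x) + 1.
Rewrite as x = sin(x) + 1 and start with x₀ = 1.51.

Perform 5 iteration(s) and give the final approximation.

Equation: x = sin(x) + 1
Fixed-point form: x = sin(x) + 1
x₀ = 1.51

x_1 = g(1.510000) = 1.998152
x_2 = g(1.998152) = 1.910065
x_3 = g(1.910065) = 1.942998
x_4 = g(1.942998) = 1.931529
x_5 = g(1.931529) = 1.935639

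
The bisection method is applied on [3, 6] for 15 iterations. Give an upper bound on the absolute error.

Bisection error bound: |error| ≤ (b-a)/2^n
|error| ≤ (6 - 3)/2^15 = 3/2^15
|error| ≤ 0.0000915527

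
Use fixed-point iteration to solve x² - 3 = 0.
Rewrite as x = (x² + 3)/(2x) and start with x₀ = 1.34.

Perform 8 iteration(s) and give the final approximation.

Equation: x² - 3 = 0
Fixed-point form: x = (x² + 3)/(2x)
x₀ = 1.34

x_1 = g(1.340000) = 1.789403
x_2 = g(1.789403) = 1.732970
x_3 = g(1.732970) = 1.732051
x_4 = g(1.732051) = 1.732051
x_5 = g(1.732051) = 1.732051
x_6 = g(1.732051) = 1.732051
x_7 = g(1.732051) = 1.732051
x_8 = g(1.732051) = 1.732051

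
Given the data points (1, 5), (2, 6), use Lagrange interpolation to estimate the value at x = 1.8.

Lagrange interpolation formula:
P(x) = Σ yᵢ × Lᵢ(x)
where Lᵢ(x) = Π_{j≠i} (x - xⱼ)/(xᵢ - xⱼ)

L_0(1.8) = (1.8 - 2)/(1 - 2) = 0.200000
L_1(1.8) = (1.8 - 1)/(2 - 1) = 0.800000

P(1.8) = 5×L_0(1.8) + 6×L_1(1.8)
P(1.8) = 5.800000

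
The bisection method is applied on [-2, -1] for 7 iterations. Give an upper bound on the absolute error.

Bisection error bound: |error| ≤ (b-a)/2^n
|error| ≤ (-1 - (-2))/2^7 = 1/2^7
|error| ≤ 0.0078125000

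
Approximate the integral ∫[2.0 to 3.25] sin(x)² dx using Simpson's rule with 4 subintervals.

f(x) = sin(x)²
a = 2.0, b = 3.25, n = 4
h = (b - a)/n = 0.312500

Simpson's rule: (h/3)[f(x₀) + 4f(x₁) + 2f(x₂) + ... + f(xₙ)]

x_0 = 2.0000, f(x_0) = 0.826822, coefficient = 1
x_1 = 2.3125, f(x_1) = 0.543639, coefficient = 4
x_2 = 2.6250, f(x_2) = 0.243957, coefficient = 2
x_3 = 2.9375, f(x_3) = 0.041079, coefficient = 4
x_4 = 3.2500, f(x_4) = 0.011706, coefficient = 1

I ≈ (0.312500/3) × 3.665313 = 0.381803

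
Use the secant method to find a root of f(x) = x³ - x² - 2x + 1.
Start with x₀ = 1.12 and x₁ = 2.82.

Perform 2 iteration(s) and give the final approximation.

f(x) = x³ - x² - 2x + 1
x₀ = 1.12, x₁ = 2.82

Secant formula: x_{n+1} = x_n - f(x_n)(x_n - x_{n-1})/(f(x_n) - f(x_{n-1}))

Iteration 1:
  f(1.120000) = -1.089472
  f(2.820000) = 9.833368
  x_2 = 2.820000 - 9.833368×(2.820000 - 1.120000)/(9.833368 - (-1.089472))
       = 1.289562
Iteration 2:
  f(2.820000) = 9.833368
  f(1.289562) = -1.097591
  x_3 = 1.289562 - (-1.097591)×(1.289562 - 2.820000)/(-1.097591 - 9.833368)
       = 1.443235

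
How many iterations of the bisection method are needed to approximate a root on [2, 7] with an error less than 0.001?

We need (b-a)/2^n ≤ 0.001
(7 - 2)/2^n ≤ 0.001
5/2^n ≤ 0.001
2^n ≥ 5000
n ≥ log₂(5000) = 12.29
n ≥ 13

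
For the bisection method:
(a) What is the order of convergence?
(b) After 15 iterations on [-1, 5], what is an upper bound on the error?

(a) Bisection has linear (order 1) convergence; the error is halved each step.

(b) Error bound = (b-a)/2^n = (5 - (-1))/2^{15}
    = 6/2^{15}

(a) 1 (linear); (b) error ≤ 1.83e-04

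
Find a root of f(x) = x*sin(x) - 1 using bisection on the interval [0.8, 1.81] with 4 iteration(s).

f(x) = x*sin(x) - 1
Initial interval: [0.8, 1.81]

Iteration 1:
  c_1 = (0.800000 + 1.810000)/2 = 1.305000
  f(c_1) = f(1.305000) = 0.259173
  f(a) × f(c) < 0, new interval: [0.800000, 1.305000]
Iteration 2:
  c_2 = (0.800000 + 1.305000)/2 = 1.052500
  f(c_2) = f(1.052500) = -0.085731
  f(a) × f(c) ≥ 0, new interval: [1.052500, 1.305000]
Iteration 3:
  c_3 = (1.052500 + 1.305000)/2 = 1.178750
  f(c_3) = f(1.178750) = 0.089317
  f(a) × f(c) < 0, new interval: [1.052500, 1.178750]
Iteration 4:
  c_4 = (1.052500 + 1.178750)/2 = 1.115625
  f(c_4) = f(1.115625) = 0.002038
  f(a) × f(c) < 0, new interval: [1.052500, 1.115625]

After 4 iteration(s), the approximation is c_4 = 1.115625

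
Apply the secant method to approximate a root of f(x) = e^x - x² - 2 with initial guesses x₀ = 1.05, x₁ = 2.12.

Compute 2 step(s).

f(x) = e^x - x² - 2
x₀ = 1.05, x₁ = 2.12

Secant formula: x_{n+1} = x_n - f(x_n)(x_n - x_{n-1})/(f(x_n) - f(x_{n-1}))

Iteration 1:
  f(1.050000) = -0.244849
  f(2.120000) = 1.836737
  x_2 = 2.120000 - 1.836737×(2.120000 - 1.050000)/(1.836737 - (-0.244849))
       = 1.175860
Iteration 2:
  f(2.120000) = 1.836737
  f(1.175860) = -0.141718
  x_3 = 1.175860 - (-0.141718)×(1.175860 - 2.120000)/(-0.141718 - 1.836737)
       = 1.243489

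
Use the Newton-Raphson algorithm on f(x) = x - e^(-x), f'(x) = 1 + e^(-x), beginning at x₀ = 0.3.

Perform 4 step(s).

f(x) = x - e^(-x)
f'(x) = 1 + e^(-x)
x₀ = 0.3

Newton-Raphson formula: x_{n+1} = x_n - f(x_n)/f'(x_n)

Iteration 1:
  f(0.300000) = -0.440818
  f'(0.300000) = 1.740818
  x_1 = 0.300000 - (-0.440818)/1.740818 = 0.553225
Iteration 2:
  f(0.553225) = -0.021868
  f'(0.553225) = 1.575092
  x_2 = 0.553225 - (-0.021868)/1.575092 = 0.567108
Iteration 3:
  f(0.567108) = -0.000055
  f'(0.567108) = 1.567163
  x_3 = 0.567108 - (-0.000055)/1.567163 = 0.567143
Iteration 4:
  f(0.567143) = 0.000000
  f'(0.567143) = 1.567143
  x_4 = 0.567143 - 0.000000/1.567143 = 0.567143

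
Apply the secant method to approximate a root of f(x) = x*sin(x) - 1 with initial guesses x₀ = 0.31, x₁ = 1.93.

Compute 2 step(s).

f(x) = x*sin(x) - 1
x₀ = 0.31, x₁ = 1.93

Secant formula: x_{n+1} = x_n - f(x_n)(x_n - x_{n-1})/(f(x_n) - f(x_{n-1}))

Iteration 1:
  f(0.310000) = -0.905432
  f(1.930000) = 0.806822
  x_2 = 1.930000 - 0.806822×(1.930000 - 0.310000)/(0.806822 - (-0.905432))
       = 1.166649
Iteration 2:
  f(1.930000) = 0.806822
  f(1.166649) = 0.072661
  x_3 = 1.166649 - 0.072661×(1.166649 - 1.930000)/(0.072661 - 0.806822)
       = 1.091099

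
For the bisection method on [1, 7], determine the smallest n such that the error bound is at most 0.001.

We need (b-a)/2^n ≤ 0.001
(7 - 1)/2^n ≤ 0.001
6/2^n ≤ 0.001
2^n ≥ 6000
n ≥ log₂(6000) = 12.55
n ≥ 13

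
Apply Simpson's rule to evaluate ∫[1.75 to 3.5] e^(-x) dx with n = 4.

f(x) = e^(-x)
a = 1.75, b = 3.5, n = 4
h = (b - a)/n = 0.437500

Simpson's rule: (h/3)[f(x₀) + 4f(x₁) + 2f(x₂) + ... + f(xₙ)]

x_0 = 1.7500, f(x_0) = 0.173774, coefficient = 1
x_1 = 2.1875, f(x_1) = 0.112197, coefficient = 4
x_2 = 2.6250, f(x_2) = 0.072440, coefficient = 2
x_3 = 3.0625, f(x_3) = 0.046771, coefficient = 4
x_4 = 3.5000, f(x_4) = 0.030197, coefficient = 1

I ≈ (0.437500/3) × 0.984721 = 0.143605
Exact value: 0.143577
Error: 0.000029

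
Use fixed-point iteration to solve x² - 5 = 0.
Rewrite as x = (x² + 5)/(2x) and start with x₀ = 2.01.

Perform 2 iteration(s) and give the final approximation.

Equation: x² - 5 = 0
Fixed-point form: x = (x² + 5)/(2x)
x₀ = 2.01

x_1 = g(2.010000) = 2.248781
x_2 = g(2.248781) = 2.236104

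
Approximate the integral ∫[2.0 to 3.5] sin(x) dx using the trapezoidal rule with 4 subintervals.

f(x) = sin(x)
a = 2.0, b = 3.5, n = 4
h = (b - a)/n = 0.375000

Trapezoidal rule: (h/2)[f(x₀) + 2f(x₁) + 2f(x₂) + ... + f(xₙ)]

x_0 = 2.0000, f(x_0) = 0.909297, coefficient = 1
x_1 = 2.3750, f(x_1) = 0.693685, coefficient = 2
x_2 = 2.7500, f(x_2) = 0.381661, coefficient = 2
x_3 = 3.1250, f(x_3) = 0.016592, coefficient = 2
x_4 = 3.5000, f(x_4) = -0.350783, coefficient = 1

I ≈ (0.375000/2) × 2.742390 = 0.514198
Exact value: 0.520310
Error: 0.006112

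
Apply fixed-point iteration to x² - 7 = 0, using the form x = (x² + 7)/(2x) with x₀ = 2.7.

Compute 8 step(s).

Equation: x² - 7 = 0
Fixed-point form: x = (x² + 7)/(2x)
x₀ = 2.7

x_1 = g(2.700000) = 2.646296
x_2 = g(2.646296) = 2.645751
x_3 = g(2.645751) = 2.645751
x_4 = g(2.645751) = 2.645751
x_5 = g(2.645751) = 2.645751
x_6 = g(2.645751) = 2.645751
x_7 = g(2.645751) = 2.645751
x_8 = g(2.645751) = 2.645751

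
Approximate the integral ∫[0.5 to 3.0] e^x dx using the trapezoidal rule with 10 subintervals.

f(x) = e^x
a = 0.5, b = 3.0, n = 10
h = (b - a)/n = 0.250000

Trapezoidal rule: (h/2)[f(x₀) + 2f(x₁) + 2f(x₂) + ... + f(xₙ)]

x_0 = 0.5000, f(x_0) = 1.648721, coefficient = 1
x_1 = 0.7500, f(x_1) = 2.117000, coefficient = 2
x_2 = 1.0000, f(x_2) = 2.718282, coefficient = 2
x_3 = 1.2500, f(x_3) = 3.490343, coefficient = 2
x_4 = 1.5000, f(x_4) = 4.481689, coefficient = 2
x_5 = 1.7500, f(x_5) = 5.754603, coefficient = 2
x_6 = 2.0000, f(x_6) = 7.389056, coefficient = 2
x_7 = 2.2500, f(x_7) = 9.487736, coefficient = 2
x_8 = 2.5000, f(x_8) = 12.182494, coefficient = 2
x_9 = 2.7500, f(x_9) = 15.642632, coefficient = 2
x_10 = 3.0000, f(x_10) = 20.085537, coefficient = 1

I ≈ (0.250000/2) × 148.261927 = 18.532741
Exact value: 18.436816
Error: 0.095925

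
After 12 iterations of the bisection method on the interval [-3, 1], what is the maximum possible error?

Bisection error bound: |error| ≤ (b-a)/2^n
|error| ≤ (1 - (-3))/2^12 = 4/2^12
|error| ≤ 0.0009765625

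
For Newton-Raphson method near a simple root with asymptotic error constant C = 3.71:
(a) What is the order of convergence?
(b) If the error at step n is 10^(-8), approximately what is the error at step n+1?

(a) Newton-Raphson has quadratic (order 2) convergence near simple roots.
    This means |e_{n+1}| ≈ C|e_n|².

(b) With |e_n| = 10^(-8) and C = 3.71:
    |e_{n+1}| ≈ 3.71 × (10^(-8))² = 3.71 × 10^(-16)

(a) 2 (quadratic); (b) |e_{n+1}| ≈ 3.710e-16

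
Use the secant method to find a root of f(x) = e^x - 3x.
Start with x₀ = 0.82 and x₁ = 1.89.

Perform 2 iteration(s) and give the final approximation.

f(x) = e^x - 3x
x₀ = 0.82, x₁ = 1.89

Secant formula: x_{n+1} = x_n - f(x_n)(x_n - x_{n-1})/(f(x_n) - f(x_{n-1}))

Iteration 1:
  f(0.820000) = -0.189500
  f(1.890000) = 0.949369
  x_2 = 1.890000 - 0.949369×(1.890000 - 0.820000)/(0.949369 - (-0.189500))
       = 0.998041
Iteration 2:
  f(1.890000) = 0.949369
  f(0.998041) = -0.281161
  x_3 = 0.998041 - (-0.281161)×(0.998041 - 1.890000)/(-0.281161 - 0.949369)
       = 1.201843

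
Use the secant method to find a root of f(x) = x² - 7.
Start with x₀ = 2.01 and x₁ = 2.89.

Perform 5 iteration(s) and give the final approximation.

f(x) = x² - 7
x₀ = 2.01, x₁ = 2.89

Secant formula: x_{n+1} = x_n - f(x_n)(x_n - x_{n-1})/(f(x_n) - f(x_{n-1}))

Iteration 1:
  f(2.010000) = -2.959900
  f(2.890000) = 1.352100
  x_2 = 2.890000 - 1.352100×(2.890000 - 2.010000)/(1.352100 - (-2.959900))
       = 2.614061
Iteration 2:
  f(2.890000) = 1.352100
  f(2.614061) = -0.166684
  x_3 = 2.614061 - (-0.166684)×(2.614061 - 2.890000)/(-0.166684 - 1.352100)
       = 2.644345
Iteration 3:
  f(2.614061) = -0.166684
  f(2.644345) = -0.007439
  x_4 = 2.644345 - (-0.007439)×(2.644345 - 2.614061)/(-0.007439 - (-0.166684))
       = 2.645760
Iteration 4:
  f(2.644345) = -0.007439
  f(2.645760) = 0.000045
  x_5 = 2.645760 - 0.000045×(2.645760 - 2.644345)/(0.000045 - (-0.007439))
       = 2.645751
Iteration 5:
  f(2.645760) = 0.000045
  f(2.645751) = 0.000000
  x_6 = 2.645751 - 0.000000×(2.645751 - 2.645760)/(0.000000 - 0.000045)
       = 2.645751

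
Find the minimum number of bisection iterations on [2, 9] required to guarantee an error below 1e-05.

We need (b-a)/2^n ≤ 1e-05
(9 - 2)/2^n ≤ 1e-05
7/2^n ≤ 1e-05
2^n ≥ 700000
n ≥ log₂(700000) = 19.42
n ≥ 20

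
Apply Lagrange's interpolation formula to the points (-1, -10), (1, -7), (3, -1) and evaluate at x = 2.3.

Lagrange interpolation formula:
P(x) = Σ yᵢ × Lᵢ(x)
where Lᵢ(x) = Π_{j≠i} (x - xⱼ)/(xᵢ - xⱼ)

L_0(2.3) = (2.3 - 1)/(-1 - 1) × (2.3 - 3)/(-1 - 3) = -0.113750
L_1(2.3) = (2.3 - (-1))/(1 - (-1)) × (2.3 - 3)/(1 - 3) = 0.577500
L_2(2.3) = (2.3 - (-1))/(3 - (-1)) × (2.3 - 1)/(3 - 1) = 0.536250

P(2.3) = (-10)×L_0(2.3) + (-7)×L_1(2.3) + (-1)×L_2(2.3)
P(2.3) = -3.441250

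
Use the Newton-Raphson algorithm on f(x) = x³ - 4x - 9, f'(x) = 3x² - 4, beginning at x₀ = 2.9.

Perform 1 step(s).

f(x) = x³ - 4x - 9
f'(x) = 3x² - 4
x₀ = 2.9

Newton-Raphson formula: x_{n+1} = x_n - f(x_n)/f'(x_n)

Iteration 1:
  f(2.900000) = 3.789000
  f'(2.900000) = 21.230000
  x_1 = 2.900000 - 3.789000/21.230000 = 2.721526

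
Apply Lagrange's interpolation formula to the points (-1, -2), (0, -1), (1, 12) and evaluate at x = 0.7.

Lagrange interpolation formula:
P(x) = Σ yᵢ × Lᵢ(x)
where Lᵢ(x) = Π_{j≠i} (x - xⱼ)/(xᵢ - xⱼ)

L_0(0.7) = (0.7 - 0)/(-1 - 0) × (0.7 - 1)/(-1 - 1) = -0.105000
L_1(0.7) = (0.7 - (-1))/(0 - (-1)) × (0.7 - 1)/(0 - 1) = 0.510000
L_2(0.7) = (0.7 - (-1))/(1 - (-1)) × (0.7 - 0)/(1 - 0) = 0.595000

P(0.7) = (-2)×L_0(0.7) + (-1)×L_1(0.7) + 12×L_2(0.7)
P(0.7) = 6.840000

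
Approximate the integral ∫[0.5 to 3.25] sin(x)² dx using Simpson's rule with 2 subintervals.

f(x) = sin(x)²
a = 0.5, b = 3.25, n = 2
h = (b - a)/n = 1.375000

Simpson's rule: (h/3)[f(x₀) + 4f(x₁) + 2f(x₂) + ... + f(xₙ)]

x_0 = 0.5000, f(x_0) = 0.229849, coefficient = 1
x_1 = 1.8750, f(x_1) = 0.910280, coefficient = 4
x_2 = 3.2500, f(x_2) = 0.011706, coefficient = 1

I ≈ (1.375000/3) × 3.882674 = 1.779559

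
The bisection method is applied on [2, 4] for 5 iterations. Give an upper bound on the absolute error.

Bisection error bound: |error| ≤ (b-a)/2^n
|error| ≤ (4 - 2)/2^5 = 2/2^5
|error| ≤ 0.0625000000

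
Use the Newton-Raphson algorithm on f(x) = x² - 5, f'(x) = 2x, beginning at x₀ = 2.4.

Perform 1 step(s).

f(x) = x² - 5
f'(x) = 2x
x₀ = 2.4

Newton-Raphson formula: x_{n+1} = x_n - f(x_n)/f'(x_n)

Iteration 1:
  f(2.400000) = 0.760000
  f'(2.400000) = 4.800000
  x_1 = 2.400000 - 0.760000/4.800000 = 2.241667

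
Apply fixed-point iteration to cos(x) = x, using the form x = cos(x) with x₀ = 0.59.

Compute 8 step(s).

Equation: cos(x) = x
Fixed-point form: x = cos(x)
x₀ = 0.59

x_1 = g(0.590000) = 0.830941
x_2 = g(0.830941) = 0.674181
x_3 = g(0.674181) = 0.781218
x_4 = g(0.781218) = 0.710056
x_5 = g(0.710056) = 0.758325
x_6 = g(0.758325) = 0.725989
x_7 = g(0.725989) = 0.747843
x_8 = g(0.747843) = 0.733157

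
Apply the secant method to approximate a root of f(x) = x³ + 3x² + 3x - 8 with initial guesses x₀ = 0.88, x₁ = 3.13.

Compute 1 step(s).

f(x) = x³ + 3x² + 3x - 8
x₀ = 0.88, x₁ = 3.13

Secant formula: x_{n+1} = x_n - f(x_n)(x_n - x_{n-1})/(f(x_n) - f(x_{n-1}))

Iteration 1:
  f(0.880000) = -2.355328
  f(3.130000) = 61.444997
  x_2 = 3.130000 - 61.444997×(3.130000 - 0.880000)/(61.444997 - (-2.355328))
       = 0.963064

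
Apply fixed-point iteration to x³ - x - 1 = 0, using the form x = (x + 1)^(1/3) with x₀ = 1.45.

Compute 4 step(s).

Equation: x³ - x - 1 = 0
Fixed-point form: x = (x + 1)^(1/3)
x₀ = 1.45

x_1 = g(1.450000) = 1.348100
x_2 = g(1.348100) = 1.329144
x_3 = g(1.329144) = 1.325558
x_4 = g(1.325558) = 1.324878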